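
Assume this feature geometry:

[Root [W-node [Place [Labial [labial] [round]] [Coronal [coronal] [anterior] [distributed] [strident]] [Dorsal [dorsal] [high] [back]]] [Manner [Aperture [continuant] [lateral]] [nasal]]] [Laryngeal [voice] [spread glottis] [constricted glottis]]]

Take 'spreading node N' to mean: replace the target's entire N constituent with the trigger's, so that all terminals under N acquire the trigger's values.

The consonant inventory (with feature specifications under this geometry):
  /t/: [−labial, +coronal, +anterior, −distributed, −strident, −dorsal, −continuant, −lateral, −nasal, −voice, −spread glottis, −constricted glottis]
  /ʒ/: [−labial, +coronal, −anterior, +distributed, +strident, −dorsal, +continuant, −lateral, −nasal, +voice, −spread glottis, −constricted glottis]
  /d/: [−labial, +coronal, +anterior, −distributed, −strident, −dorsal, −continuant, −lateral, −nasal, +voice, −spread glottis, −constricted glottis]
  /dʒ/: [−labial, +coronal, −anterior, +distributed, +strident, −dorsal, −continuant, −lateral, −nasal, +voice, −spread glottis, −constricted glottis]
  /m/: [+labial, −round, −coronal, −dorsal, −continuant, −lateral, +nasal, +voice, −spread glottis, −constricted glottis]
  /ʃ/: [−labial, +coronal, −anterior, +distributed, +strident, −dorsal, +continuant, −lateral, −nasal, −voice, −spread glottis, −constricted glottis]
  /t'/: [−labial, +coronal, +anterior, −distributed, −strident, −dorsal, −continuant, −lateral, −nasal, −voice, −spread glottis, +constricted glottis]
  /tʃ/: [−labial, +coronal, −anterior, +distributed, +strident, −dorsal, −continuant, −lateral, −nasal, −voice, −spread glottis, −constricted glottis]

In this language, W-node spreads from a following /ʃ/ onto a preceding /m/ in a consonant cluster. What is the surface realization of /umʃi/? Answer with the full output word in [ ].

Terminals under W-node in this geometry: [labial], [round], [coronal], [anterior], [distributed], [strident], [dorsal], [high], [back], [continuant], [lateral], [nasal].
After delinking /m/'s W-node and linking /ʃ/'s, the affected terminals become [−labial], [+coronal], [−anterior], [+distributed], [+strident], [−dorsal], [+continuant], [−lateral], [−nasal]; [voice], [spread glottis], [constricted glottis] (outside W-node) are retained from /m/.
The resulting bundle matches /ʒ/ in the inventory; substituting it for /m/ gives [uʒʃi].

[uʒʃi]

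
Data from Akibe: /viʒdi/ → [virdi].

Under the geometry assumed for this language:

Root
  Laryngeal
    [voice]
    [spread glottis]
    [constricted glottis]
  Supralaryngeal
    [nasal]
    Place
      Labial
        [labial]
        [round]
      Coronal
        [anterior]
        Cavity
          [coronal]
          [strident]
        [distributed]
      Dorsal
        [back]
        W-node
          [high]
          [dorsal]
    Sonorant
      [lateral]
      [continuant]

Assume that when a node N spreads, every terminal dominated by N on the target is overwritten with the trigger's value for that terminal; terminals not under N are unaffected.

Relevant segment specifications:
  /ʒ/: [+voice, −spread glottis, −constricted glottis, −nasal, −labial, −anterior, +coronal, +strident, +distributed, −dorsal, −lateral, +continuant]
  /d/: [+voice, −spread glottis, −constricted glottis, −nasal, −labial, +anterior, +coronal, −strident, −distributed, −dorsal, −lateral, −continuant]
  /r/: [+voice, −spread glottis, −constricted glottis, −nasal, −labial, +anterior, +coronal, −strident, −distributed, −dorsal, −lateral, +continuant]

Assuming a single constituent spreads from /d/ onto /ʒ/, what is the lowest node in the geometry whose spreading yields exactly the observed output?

Coronal

Comparing /ʒ/ with its surface form [r], the features that change are [anterior], [distributed], [strident].
In this geometry the lowest node dominating all of them is Coronal: every daughter of Coronal dominates only a proper subset, so no lower node suffices.
Delinking /ʒ/'s Coronal and associating /d/'s Coronal gives precisely the feature bundle of [r].
[continuant], a feature on which the two segments disagree outside Coronal, is unchanged — nothing dominating it spread, and Coronal is the minimal sufficient constituent.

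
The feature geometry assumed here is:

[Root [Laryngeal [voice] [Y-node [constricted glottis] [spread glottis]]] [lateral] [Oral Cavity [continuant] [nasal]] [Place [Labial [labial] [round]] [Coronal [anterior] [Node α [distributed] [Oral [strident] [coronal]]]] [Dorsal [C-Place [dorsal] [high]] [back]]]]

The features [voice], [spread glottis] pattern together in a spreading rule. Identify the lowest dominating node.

[voice]: Root / Laryngeal / [voice].
[spread glottis]: Root / Laryngeal / Y-node / [spread glottis].
These paths first converge at Laryngeal; no daughter of Laryngeal dominates all 2 features, so Laryngeal is the minimal constituent.

Laryngeal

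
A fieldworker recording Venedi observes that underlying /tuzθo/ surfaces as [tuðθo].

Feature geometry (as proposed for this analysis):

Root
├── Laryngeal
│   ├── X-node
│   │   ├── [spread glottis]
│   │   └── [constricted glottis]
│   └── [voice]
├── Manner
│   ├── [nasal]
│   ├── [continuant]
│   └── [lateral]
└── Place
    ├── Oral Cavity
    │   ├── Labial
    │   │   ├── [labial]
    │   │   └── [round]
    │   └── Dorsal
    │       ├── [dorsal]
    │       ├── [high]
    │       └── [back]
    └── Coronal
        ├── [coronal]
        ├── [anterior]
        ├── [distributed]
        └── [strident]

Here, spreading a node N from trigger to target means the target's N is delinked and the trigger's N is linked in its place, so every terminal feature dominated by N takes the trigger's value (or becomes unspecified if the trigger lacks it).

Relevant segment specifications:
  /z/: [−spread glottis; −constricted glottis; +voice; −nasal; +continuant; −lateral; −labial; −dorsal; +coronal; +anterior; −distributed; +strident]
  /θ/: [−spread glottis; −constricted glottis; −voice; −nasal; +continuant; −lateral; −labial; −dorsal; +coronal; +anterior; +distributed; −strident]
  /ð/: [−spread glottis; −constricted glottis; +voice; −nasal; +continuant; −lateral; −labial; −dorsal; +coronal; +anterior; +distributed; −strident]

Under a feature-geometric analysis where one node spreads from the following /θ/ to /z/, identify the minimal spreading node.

The alternation /z/ → [ð] changes [distributed], [strident] and nothing else.
Tracing each changed feature up the tree, the paths first meet at Coronal; any lower node misses at least one of them.
If Coronal spreads, every terminal under it takes /θ/'s value, producing [ð] as observed.
[voice], a feature on which the two segments disagree outside Coronal, is unchanged — nothing dominating it spread, and Coronal is the minimal sufficient constituent.

Coronal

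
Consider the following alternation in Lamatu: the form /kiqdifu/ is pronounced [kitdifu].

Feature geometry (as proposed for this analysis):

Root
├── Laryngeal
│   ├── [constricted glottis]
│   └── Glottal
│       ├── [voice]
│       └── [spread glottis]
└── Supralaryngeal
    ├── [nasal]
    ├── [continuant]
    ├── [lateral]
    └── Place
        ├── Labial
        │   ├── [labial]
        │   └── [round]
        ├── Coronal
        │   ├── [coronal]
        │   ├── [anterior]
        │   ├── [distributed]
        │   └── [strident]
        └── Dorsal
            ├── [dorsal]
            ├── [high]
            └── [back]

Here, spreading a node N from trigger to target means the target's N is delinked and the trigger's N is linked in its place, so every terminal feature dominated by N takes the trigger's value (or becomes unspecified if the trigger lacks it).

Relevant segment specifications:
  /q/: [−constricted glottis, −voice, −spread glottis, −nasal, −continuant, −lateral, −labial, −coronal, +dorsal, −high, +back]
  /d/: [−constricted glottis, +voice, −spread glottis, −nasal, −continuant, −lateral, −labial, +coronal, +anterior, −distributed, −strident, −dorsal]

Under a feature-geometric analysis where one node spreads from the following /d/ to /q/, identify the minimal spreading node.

Place

Comparing /q/ with its surface form [t], the features that change are [coronal], [anterior], [distributed], [strident], [dorsal], [high], [back].
Tracing each changed feature up the tree, the paths first meet at Place; any lower node misses at least one of them.
Delinking /q/'s Place and associating /d/'s Place gives precisely the feature bundle of [t].
[voice] stays as in /q/ although /d/ differs there, so no node dominating it spread; among the remaining candidates Place is the lowest that derives the output.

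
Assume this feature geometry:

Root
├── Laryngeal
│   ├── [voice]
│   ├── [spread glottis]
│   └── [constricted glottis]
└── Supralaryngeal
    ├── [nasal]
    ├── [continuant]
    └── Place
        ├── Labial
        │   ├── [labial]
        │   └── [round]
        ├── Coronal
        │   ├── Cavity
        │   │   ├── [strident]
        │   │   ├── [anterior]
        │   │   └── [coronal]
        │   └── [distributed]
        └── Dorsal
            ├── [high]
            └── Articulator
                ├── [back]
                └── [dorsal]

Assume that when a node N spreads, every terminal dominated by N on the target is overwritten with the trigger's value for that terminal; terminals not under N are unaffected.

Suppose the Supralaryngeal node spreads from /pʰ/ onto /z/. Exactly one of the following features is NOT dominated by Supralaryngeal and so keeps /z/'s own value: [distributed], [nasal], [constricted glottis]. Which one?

Supralaryngeal dominates exactly [nasal], [continuant], [labial], [round], [strident], [anterior], [coronal], [distributed], [high], [back], [dorsal].
Of the listed options, [distributed], [nasal] are among these and would be overwritten by spreading Supralaryngeal.
But [constricted glottis] is a dependent of Laryngeal, outside Supralaryngeal; it is therefore untouched by the spreading.

[constricted glottis]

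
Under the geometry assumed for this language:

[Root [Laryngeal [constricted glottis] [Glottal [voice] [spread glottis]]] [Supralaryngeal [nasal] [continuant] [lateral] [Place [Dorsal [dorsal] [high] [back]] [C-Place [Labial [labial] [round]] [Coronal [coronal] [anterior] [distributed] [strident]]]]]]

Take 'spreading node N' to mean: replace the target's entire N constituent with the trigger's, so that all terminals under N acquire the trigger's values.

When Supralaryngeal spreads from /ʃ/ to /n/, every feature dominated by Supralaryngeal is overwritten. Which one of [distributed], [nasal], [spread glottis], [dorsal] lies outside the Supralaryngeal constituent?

The terminals dominated by Supralaryngeal are [nasal], [continuant], [lateral], [dorsal], [high], [back], [labial], [round], [coronal], [anterior], [distributed], [strident].
Of the listed options, [nasal], [distributed], [dorsal] are among these and would be overwritten by spreading Supralaryngeal.
But [spread glottis] is a dependent of Glottal, outside Supralaryngeal; it is therefore untouched by the spreading.

[spread glottis]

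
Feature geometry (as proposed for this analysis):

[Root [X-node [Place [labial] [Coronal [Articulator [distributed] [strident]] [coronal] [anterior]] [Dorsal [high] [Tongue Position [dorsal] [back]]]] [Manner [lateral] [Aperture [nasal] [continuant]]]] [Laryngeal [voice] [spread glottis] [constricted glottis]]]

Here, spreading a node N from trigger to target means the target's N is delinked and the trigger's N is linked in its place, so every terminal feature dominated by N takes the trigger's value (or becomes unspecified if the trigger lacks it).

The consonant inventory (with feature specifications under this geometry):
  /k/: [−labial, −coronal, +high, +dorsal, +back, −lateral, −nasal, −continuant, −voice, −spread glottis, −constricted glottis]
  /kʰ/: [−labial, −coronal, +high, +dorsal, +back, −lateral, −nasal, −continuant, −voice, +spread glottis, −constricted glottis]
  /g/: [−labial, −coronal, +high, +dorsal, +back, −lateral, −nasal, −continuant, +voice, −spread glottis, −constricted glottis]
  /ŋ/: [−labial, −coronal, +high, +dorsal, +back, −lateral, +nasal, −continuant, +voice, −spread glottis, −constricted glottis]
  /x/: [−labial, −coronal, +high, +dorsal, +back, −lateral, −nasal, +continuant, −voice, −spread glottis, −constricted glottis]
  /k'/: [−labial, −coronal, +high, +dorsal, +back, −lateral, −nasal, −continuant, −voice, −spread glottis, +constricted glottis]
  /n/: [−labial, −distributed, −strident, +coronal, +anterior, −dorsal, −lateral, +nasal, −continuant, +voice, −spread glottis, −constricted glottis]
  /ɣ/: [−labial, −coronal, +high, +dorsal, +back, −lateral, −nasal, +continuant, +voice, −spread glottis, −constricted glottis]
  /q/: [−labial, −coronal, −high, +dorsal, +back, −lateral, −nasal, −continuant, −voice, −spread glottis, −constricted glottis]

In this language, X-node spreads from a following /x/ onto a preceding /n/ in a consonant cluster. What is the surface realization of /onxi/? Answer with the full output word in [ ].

X-node immediately or transitively dominates [labial], [distributed], [strident], [coronal], [anterior], [high], [dorsal], [back], [lateral], [nasal], [continuant].
The target acquires /x/'s values for everything under X-node — [−labial], [−coronal], [+high], [+dorsal], [+back], [−lateral], [−nasal], [+continuant] — while keeping its own [voice], [spread glottis], [constricted glottis].
The resulting bundle matches /ɣ/ in the inventory; substituting it for /n/ gives [oɣxi].

[oɣxi]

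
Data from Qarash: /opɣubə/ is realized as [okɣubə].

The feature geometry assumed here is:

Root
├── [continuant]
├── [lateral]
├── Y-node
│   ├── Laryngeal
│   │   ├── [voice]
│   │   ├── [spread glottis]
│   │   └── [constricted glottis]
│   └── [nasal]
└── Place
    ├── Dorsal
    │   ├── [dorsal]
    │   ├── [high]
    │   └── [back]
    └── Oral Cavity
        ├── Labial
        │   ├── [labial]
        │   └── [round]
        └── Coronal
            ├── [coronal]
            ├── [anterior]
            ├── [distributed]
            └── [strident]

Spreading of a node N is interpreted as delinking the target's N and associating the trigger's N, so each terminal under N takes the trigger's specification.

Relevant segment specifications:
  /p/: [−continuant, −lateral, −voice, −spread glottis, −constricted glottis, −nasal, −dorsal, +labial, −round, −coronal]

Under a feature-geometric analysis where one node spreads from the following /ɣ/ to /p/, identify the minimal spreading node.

Place

/p/ and [k] differ in [labial], [round], [dorsal], [high], [back]; every other specified feature is identical.
These terminals are all dominated by Place, and no proper subconstituent of Place covers them all; Place is their lowest common ancestor.
If Place spreads, every terminal under it takes /ɣ/'s value, producing [k] as observed.
[voice], [continuant] — on which /ɣ/ differs from /p/ — are unchanged, so Root cannot have spread; the constituent is no larger than Place.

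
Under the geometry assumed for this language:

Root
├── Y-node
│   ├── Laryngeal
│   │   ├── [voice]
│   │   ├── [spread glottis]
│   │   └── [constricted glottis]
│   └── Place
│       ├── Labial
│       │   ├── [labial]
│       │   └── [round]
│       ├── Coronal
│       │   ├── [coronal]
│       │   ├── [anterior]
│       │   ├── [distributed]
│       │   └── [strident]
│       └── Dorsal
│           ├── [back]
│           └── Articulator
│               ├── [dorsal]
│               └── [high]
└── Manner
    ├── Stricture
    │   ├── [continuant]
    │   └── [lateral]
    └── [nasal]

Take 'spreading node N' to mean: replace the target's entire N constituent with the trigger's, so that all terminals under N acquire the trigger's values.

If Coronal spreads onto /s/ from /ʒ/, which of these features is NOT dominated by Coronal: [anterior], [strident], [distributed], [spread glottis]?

The terminals dominated by Coronal are [coronal], [anterior], [distributed], [strident].
[anterior], [distributed], [strident] all lie under Coronal, so they are overwritten when Coronal spreads.
But [spread glottis] is a dependent of Laryngeal, outside Coronal; it is therefore untouched by the spreading.

[spread glottis]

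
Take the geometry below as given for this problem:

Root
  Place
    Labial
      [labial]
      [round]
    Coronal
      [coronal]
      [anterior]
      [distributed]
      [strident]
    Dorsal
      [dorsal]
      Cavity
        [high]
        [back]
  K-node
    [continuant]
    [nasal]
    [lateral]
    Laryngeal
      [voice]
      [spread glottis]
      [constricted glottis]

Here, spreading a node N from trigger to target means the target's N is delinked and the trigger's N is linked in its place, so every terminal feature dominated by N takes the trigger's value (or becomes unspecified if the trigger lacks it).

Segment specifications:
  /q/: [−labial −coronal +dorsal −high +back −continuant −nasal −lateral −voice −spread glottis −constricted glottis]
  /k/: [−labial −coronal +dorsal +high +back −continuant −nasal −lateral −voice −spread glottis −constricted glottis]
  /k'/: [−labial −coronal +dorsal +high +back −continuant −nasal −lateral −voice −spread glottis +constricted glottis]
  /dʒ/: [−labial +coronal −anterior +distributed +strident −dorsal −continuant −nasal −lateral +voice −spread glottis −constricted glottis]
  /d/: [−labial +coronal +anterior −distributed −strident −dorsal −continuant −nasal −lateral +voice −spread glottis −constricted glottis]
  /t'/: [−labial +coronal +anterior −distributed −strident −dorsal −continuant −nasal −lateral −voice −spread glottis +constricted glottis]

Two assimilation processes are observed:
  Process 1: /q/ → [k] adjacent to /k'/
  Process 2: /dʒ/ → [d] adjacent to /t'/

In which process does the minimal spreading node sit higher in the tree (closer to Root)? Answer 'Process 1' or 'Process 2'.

In Process 1, [high] changes, so the minimal spreading node is [high] at depth 4.
Process 2: the features that change are [anterior], [distributed], [strident]; the minimal node is Coronal (depth 2).
Depth 2 < depth 4; Process 2 involves the structurally higher constituent Coronal.

Process 2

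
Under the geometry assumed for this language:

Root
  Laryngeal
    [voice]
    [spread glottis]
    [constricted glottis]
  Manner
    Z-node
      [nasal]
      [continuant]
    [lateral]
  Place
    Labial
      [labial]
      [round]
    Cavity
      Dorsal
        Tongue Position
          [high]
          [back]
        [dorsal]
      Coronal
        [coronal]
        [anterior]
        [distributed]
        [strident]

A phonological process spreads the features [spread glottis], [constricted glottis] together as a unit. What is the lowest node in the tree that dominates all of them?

Laryngeal

[spread glottis]: Root / Laryngeal / [spread glottis].
[constricted glottis]: Root / Laryngeal / [constricted glottis].
The lowest node appearing on every path is Laryngeal; each proper daughter of Laryngeal fails to dominate at least one of the listed features.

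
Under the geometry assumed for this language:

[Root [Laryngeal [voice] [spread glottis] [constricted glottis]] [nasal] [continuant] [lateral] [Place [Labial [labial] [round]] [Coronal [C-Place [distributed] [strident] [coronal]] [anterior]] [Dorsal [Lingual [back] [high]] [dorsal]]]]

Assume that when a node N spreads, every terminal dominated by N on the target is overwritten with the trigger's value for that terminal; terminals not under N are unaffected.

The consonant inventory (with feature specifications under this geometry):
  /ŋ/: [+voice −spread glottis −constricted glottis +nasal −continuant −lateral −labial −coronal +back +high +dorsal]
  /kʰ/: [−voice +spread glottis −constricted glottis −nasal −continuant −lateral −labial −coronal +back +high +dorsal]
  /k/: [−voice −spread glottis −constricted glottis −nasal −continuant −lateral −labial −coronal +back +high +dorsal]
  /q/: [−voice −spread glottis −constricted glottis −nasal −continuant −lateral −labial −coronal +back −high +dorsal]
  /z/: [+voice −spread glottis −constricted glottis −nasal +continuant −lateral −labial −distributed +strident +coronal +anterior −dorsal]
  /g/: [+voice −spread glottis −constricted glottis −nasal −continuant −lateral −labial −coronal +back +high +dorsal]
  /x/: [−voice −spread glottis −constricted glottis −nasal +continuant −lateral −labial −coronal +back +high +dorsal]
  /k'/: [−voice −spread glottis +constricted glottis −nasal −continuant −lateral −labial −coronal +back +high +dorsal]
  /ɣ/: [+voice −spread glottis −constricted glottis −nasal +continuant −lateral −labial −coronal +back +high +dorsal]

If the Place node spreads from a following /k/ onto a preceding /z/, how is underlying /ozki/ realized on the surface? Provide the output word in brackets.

[oɣki]

Place immediately or transitively dominates [labial], [round], [distributed], [strident], [coronal], [anterior], [back], [high], [dorsal].
Spreading Place from /k/ onto /z/ replaces those values with /k/'s: [−labial], [−coronal], [+back], [+high], [+dorsal]. Features outside Place ([voice], [spread glottis], [constricted glottis], …) stay as in /z/.
Among the inventory, only /ɣ/ has exactly this specification, giving the surface form [oɣki].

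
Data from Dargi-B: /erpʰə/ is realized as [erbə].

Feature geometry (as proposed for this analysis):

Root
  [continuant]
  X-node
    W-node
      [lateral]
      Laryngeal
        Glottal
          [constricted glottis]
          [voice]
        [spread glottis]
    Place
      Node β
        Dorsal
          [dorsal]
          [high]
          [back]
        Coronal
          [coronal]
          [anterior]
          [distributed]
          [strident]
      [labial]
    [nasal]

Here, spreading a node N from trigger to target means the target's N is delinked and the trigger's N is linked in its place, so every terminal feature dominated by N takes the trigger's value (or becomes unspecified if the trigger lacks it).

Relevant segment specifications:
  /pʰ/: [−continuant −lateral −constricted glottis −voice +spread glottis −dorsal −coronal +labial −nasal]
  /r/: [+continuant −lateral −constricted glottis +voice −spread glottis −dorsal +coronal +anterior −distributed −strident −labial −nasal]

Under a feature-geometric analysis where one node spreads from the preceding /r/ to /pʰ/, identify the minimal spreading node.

Feature comparison: [voice], [spread glottis] differ between /pʰ/ and [b]; the remaining terminals match.
The smallest constituent containing every changed terminal is Laryngeal — each of its daughters lacks at least one of the affected features.
If Laryngeal spreads, every terminal under it takes /r/'s value, producing [b] as observed.
Features on which the two segments disagree outside Laryngeal, such as [coronal], [labial], are unchanged — nothing dominating them spread, and Laryngeal is the minimal sufficient constituent.

Laryngeal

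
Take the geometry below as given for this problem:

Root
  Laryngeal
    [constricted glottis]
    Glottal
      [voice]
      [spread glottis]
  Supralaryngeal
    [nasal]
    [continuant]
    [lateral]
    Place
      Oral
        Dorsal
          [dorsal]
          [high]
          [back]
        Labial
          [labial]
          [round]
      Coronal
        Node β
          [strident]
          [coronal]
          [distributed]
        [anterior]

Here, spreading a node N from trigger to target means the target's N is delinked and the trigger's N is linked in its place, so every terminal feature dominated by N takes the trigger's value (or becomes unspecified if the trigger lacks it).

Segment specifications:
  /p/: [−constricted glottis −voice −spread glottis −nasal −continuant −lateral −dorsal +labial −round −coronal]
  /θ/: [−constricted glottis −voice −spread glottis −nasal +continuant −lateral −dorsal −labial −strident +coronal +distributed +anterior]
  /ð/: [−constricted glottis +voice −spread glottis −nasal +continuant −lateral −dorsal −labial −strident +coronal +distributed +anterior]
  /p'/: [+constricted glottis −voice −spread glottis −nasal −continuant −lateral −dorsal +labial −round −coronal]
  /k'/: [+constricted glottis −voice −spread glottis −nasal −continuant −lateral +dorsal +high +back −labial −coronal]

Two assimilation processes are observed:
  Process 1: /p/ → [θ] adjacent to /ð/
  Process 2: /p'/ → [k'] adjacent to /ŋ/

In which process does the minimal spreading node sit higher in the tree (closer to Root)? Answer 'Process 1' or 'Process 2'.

Process 1: the features that change are [continuant], [labial], [round], [coronal], [anterior], [distributed], [strident]; the minimal node is Supralaryngeal (depth 1).
In Process 2, [labial], [round], [dorsal], [high], [back] change, so the minimal spreading node is Oral at depth 3.
Supralaryngeal (depth 1) sits above Oral (depth 3), making Process 1 the one with the higher spreading node.

Process 1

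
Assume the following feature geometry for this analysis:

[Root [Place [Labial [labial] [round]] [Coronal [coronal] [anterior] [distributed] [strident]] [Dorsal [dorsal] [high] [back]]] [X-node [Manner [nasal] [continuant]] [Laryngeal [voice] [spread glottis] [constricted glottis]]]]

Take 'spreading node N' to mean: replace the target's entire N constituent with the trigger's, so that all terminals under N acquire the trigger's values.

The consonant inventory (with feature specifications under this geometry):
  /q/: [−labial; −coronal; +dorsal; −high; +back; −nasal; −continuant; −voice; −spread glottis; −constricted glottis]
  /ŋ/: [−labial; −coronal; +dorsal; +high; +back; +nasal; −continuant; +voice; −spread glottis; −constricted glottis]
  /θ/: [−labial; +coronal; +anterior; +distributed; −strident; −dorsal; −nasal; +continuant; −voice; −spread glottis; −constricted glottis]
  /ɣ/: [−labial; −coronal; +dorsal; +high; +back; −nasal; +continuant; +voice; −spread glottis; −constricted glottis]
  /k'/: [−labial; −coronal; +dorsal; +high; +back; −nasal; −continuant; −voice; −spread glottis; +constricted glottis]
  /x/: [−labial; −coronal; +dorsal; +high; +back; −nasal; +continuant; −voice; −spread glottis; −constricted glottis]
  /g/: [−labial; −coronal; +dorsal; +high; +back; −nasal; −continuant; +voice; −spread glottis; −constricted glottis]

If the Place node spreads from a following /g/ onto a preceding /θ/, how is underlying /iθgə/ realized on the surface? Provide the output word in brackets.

[ixgə]

Place immediately or transitively dominates [labial], [round], [coronal], [anterior], [distributed], [strident], [dorsal], [high], [back].
Spreading Place from /g/ onto /θ/ replaces those values with /g/'s: [−labial], [−coronal], [+dorsal], [+high], [+back]. Features outside Place ([nasal], [continuant], [voice], …) stay as in /θ/.
The resulting bundle matches /x/ in the inventory; substituting it for /θ/ gives [ixgə].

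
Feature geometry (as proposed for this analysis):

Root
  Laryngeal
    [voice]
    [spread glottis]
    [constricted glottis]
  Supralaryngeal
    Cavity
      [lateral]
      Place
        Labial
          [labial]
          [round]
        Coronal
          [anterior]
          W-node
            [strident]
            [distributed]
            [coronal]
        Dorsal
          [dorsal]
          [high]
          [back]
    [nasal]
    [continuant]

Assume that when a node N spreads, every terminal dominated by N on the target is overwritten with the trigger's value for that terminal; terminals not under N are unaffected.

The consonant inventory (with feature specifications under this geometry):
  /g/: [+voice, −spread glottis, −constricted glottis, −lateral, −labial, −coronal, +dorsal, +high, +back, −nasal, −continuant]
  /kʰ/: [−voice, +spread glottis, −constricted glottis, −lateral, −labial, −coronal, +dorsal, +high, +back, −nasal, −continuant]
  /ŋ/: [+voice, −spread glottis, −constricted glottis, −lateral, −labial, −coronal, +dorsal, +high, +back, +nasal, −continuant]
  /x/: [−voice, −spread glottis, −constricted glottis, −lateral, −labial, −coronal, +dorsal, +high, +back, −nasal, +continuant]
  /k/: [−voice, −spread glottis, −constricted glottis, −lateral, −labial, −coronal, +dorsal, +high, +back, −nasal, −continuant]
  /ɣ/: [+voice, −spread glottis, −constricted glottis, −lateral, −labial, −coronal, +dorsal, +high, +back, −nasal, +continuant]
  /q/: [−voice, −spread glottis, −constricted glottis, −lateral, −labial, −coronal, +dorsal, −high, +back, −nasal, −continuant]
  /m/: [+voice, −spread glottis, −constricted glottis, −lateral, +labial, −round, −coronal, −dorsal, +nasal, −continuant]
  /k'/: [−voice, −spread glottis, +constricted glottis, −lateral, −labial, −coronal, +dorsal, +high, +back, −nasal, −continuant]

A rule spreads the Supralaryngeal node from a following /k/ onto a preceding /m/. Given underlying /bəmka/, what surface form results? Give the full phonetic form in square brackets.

The Supralaryngeal node dominates the terminals [lateral], [labial], [round], [anterior], [strident], [distributed], [coronal], [dorsal], [high], [back], [nasal], [continuant].
After delinking /m/'s Supralaryngeal and linking /k/'s, the affected terminals become [−lateral], [−labial], [−coronal], [+dorsal], [+high], [+back], [−nasal], [−continuant]; [voice], [spread glottis], [constricted glottis] (outside Supralaryngeal) are retained from /m/.
This feature bundle is that of [g], so /bəmka/ surfaces as [bəgka].

[bəgka]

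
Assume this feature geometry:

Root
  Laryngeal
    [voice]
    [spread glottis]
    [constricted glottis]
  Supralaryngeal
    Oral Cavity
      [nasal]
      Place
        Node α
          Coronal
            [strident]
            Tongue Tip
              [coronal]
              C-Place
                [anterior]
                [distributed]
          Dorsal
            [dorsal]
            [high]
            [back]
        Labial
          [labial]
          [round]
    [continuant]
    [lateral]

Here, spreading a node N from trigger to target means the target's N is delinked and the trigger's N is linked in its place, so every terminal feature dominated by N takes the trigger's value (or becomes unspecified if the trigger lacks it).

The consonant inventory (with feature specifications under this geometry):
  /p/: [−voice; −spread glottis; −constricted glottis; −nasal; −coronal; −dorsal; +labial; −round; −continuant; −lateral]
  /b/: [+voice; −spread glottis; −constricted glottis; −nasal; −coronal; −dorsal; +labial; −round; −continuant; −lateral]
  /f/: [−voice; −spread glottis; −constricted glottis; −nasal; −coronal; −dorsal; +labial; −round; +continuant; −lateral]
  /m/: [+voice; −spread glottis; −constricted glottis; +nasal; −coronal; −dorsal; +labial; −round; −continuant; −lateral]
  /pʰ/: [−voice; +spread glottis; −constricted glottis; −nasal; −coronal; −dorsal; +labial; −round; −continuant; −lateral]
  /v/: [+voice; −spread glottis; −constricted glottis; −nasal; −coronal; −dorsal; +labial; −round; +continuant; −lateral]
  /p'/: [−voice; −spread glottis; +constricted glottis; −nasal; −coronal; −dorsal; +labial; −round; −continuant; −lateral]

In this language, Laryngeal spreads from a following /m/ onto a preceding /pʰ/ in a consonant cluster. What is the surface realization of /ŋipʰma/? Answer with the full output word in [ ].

[ŋibma]

Terminals under Laryngeal in this geometry: [voice], [spread glottis], [constricted glottis].
Spreading Laryngeal from /m/ onto /pʰ/ replaces those values with /m/'s: [+voice], [−spread glottis], [−constricted glottis]. Features outside Laryngeal ([nasal], [coronal], [dorsal], …) stay as in /pʰ/.
This feature bundle is that of [b], so /ŋipʰma/ surfaces as [ŋibma].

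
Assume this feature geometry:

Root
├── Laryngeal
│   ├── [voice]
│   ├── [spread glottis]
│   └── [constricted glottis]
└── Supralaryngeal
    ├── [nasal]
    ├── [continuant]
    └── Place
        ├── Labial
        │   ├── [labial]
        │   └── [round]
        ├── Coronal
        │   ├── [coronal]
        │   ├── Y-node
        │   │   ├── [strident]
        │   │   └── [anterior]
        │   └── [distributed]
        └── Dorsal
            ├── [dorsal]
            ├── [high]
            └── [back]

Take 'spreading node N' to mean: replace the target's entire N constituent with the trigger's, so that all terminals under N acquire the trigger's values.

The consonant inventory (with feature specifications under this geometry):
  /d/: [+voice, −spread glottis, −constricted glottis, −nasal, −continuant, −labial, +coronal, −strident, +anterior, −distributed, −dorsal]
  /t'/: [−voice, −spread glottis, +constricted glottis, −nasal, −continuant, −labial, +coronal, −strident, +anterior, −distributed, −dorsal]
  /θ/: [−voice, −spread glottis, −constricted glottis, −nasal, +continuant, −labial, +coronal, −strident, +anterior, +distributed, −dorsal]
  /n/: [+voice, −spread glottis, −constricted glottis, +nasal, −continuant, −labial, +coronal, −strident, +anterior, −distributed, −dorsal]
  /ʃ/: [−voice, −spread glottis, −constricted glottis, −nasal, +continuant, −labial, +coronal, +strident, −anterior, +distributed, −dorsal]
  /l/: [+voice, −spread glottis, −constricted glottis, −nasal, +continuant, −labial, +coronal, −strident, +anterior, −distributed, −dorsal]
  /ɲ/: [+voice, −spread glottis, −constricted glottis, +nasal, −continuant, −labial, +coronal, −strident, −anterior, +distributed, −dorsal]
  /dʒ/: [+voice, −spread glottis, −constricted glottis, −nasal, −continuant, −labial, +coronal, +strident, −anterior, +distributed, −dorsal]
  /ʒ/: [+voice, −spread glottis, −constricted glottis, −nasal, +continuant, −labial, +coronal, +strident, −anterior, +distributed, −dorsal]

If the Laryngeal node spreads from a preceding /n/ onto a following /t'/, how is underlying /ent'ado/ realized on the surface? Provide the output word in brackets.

Laryngeal immediately or transitively dominates [voice], [spread glottis], [constricted glottis].
The target acquires /n/'s values for everything under Laryngeal — [+voice], [−spread glottis], [−constricted glottis] — while keeping its own [nasal], [continuant], [labial], ….
This feature bundle is that of [d], so /ent'ado/ surfaces as [endado].

[endado]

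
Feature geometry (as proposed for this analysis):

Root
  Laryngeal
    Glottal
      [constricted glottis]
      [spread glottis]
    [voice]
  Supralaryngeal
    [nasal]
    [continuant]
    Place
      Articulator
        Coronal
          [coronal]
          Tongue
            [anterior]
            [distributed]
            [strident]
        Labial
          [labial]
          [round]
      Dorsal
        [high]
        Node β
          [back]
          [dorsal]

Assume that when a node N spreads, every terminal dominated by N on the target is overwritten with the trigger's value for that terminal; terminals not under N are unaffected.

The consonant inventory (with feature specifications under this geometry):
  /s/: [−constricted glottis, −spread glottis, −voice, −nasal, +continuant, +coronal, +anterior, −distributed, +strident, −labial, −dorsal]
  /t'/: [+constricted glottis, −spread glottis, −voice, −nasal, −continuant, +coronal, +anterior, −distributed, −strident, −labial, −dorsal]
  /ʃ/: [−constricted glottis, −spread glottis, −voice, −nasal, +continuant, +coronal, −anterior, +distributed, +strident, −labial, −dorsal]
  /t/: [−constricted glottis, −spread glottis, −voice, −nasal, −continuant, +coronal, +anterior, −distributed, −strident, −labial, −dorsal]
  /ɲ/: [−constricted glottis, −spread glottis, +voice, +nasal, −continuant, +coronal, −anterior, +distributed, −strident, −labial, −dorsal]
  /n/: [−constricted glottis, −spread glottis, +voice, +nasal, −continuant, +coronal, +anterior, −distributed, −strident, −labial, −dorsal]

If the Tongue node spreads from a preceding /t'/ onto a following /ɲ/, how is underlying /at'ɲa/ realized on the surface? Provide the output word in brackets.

The Tongue node dominates the terminals [anterior], [distributed], [strident].
Spreading Tongue from /t'/ onto /ɲ/ replaces those values with /t'/'s: [+anterior], [−distributed], [−strident]. Features outside Tongue ([constricted glottis], [spread glottis], [voice], …) stay as in /ɲ/.
Among the inventory, only /n/ has exactly this specification, giving the surface form [at'na].

[at'na]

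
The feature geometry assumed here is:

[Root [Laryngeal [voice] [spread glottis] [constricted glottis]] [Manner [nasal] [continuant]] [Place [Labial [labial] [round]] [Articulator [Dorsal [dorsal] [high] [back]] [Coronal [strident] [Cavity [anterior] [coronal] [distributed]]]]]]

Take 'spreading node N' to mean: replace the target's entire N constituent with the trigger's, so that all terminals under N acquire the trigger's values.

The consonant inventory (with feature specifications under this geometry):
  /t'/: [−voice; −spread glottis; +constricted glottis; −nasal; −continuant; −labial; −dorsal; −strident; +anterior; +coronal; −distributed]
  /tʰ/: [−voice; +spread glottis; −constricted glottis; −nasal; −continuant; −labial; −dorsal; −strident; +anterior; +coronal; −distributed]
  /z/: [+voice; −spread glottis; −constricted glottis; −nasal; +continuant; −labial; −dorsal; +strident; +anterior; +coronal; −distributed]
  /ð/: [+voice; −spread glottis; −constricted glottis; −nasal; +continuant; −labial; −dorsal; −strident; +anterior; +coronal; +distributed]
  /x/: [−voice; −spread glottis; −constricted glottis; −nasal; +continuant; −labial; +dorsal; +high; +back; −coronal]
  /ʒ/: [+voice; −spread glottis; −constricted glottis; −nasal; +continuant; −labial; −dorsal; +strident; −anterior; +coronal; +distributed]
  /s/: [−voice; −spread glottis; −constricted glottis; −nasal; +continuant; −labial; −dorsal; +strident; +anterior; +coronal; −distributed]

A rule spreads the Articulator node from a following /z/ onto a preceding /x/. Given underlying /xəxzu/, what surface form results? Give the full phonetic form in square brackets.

The Articulator node dominates the terminals [dorsal], [high], [back], [strident], [anterior], [coronal], [distributed].
After delinking /x/'s Articulator and linking /z/'s, the affected terminals become [−dorsal], [+strident], [+anterior], [+coronal], [−distributed]; [voice], [spread glottis], [constricted glottis], … (outside Articulator) are retained from /x/.
Among the inventory, only /s/ has exactly this specification, giving the surface form [xəszu].

[xəszu]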